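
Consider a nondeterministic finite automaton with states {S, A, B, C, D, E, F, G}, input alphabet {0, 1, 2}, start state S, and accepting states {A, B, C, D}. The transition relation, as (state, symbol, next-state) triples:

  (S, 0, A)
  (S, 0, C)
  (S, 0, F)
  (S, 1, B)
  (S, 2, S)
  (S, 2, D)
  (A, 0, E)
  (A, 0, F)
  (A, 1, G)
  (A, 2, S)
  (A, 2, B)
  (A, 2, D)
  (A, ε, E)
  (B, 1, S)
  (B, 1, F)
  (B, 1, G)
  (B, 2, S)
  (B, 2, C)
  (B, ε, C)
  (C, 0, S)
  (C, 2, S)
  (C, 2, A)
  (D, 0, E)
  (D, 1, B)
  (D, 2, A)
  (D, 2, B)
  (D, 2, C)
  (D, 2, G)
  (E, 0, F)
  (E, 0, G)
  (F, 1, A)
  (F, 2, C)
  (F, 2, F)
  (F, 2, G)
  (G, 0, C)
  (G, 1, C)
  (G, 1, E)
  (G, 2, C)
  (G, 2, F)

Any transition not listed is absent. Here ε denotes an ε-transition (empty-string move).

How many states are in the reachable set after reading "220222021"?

7

Start in {S}.
Read '2': S→{S, D}; now {S, D}.
Read '2': S→{S, D}, D→{A, B, C, G}; union {S, A, B, C, D, G}; ε-closure = {S, A, B, C, D, E, G}.
Read '0': S→{A, C, F}, A→{E, F}, B→∅, C→{S}, D→{E}, E→{F, G}, G→{C}; now {S, A, C, E, F, G}.
Read '2': S→{S, D}, A→{S, B, D}, C→{S, A}, E→∅, F→{C, F, G}, G→{C, F}; union {S, A, B, C, D, F, G}; ε-closure = {S, A, B, C, D, E, F, G}.
Read '2': S→{S, D}, A→{S, B, D}, B→{S, C}, C→{S, A}, D→{A, B, C, G}, E→∅, F→{C, F, G}, G→{C, F}; union {S, A, B, C, D, F, G}; ε-closure = {S, A, B, C, D, E, F, G}.
Read '2': S→{S, D}, A→{S, B, D}, B→{S, C}, C→{S, A}, D→{A, B, C, G}, E→∅, F→{C, F, G}, G→{C, F}; union {S, A, B, C, D, F, G}; ε-closure = {S, A, B, C, D, E, F, G}.
Read '0': S→{A, C, F}, A→{E, F}, B→∅, C→{S}, D→{E}, E→{F, G}, F→∅, G→{C}; now {S, A, C, E, F, G}.
Read '2': S→{S, D}, A→{S, B, D}, C→{S, A}, E→∅, F→{C, F, G}, G→{C, F}; union {S, A, B, C, D, F, G}; ε-closure = {S, A, B, C, D, E, F, G}.
Read '1': S→{B}, A→{G}, B→{S, F, G}, C→∅, D→{B}, E→∅, F→{A}, G→{C, E}; now {S, A, B, C, E, F, G}.
That set has 7 states.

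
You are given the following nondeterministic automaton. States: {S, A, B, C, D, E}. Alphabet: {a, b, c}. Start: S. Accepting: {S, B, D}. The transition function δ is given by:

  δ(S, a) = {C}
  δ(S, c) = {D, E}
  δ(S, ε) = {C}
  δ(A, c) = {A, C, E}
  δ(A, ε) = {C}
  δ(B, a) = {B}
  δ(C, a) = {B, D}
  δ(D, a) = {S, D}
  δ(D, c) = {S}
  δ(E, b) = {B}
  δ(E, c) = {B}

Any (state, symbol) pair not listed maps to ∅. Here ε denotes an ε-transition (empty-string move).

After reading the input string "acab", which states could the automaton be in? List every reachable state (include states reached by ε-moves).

∅

Start: ε-closure({S}) = {S, C}.
Read 'a': S→{C}, C→{B, D}; now {B, C, D}.
Read 'c': B→∅, C→∅, D→{S}; union {S}; ε-closure = {S, C}.
Read 'a': S→{C}, C→{B, D}; now {B, C, D}.
Read 'b': B→∅, C→∅, D→∅; now ∅.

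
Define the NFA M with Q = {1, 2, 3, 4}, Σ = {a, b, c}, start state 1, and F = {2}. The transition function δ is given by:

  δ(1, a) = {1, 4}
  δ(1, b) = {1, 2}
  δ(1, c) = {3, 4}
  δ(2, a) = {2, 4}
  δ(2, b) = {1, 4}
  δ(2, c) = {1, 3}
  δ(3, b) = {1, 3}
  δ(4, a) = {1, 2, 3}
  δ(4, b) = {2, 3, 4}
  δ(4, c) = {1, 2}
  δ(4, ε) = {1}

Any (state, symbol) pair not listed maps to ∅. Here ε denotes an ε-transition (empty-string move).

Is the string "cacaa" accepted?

Start in {1}.
Read 'c': 1→{3, 4}; union {3, 4}; ε-closure = {1, 3, 4}.
Read 'a': 1→{1, 4}, 3→∅, 4→{1, 2, 3}; now {1, 2, 3, 4}.
Read 'c': 1→{3, 4}, 2→{1, 3}, 3→∅, 4→{1, 2}; now {1, 2, 3, 4}.
Read 'a': 1→{1, 4}, 2→{2, 4}, 3→∅, 4→{1, 2, 3}; now {1, 2, 3, 4}.
Read 'a': 1→{1, 4}, 2→{2, 4}, 3→∅, 4→{1, 2, 3}; now {1, 2, 3, 4}.
The final set {1, 2, 3, 4} contains the accepting state 2.

Yes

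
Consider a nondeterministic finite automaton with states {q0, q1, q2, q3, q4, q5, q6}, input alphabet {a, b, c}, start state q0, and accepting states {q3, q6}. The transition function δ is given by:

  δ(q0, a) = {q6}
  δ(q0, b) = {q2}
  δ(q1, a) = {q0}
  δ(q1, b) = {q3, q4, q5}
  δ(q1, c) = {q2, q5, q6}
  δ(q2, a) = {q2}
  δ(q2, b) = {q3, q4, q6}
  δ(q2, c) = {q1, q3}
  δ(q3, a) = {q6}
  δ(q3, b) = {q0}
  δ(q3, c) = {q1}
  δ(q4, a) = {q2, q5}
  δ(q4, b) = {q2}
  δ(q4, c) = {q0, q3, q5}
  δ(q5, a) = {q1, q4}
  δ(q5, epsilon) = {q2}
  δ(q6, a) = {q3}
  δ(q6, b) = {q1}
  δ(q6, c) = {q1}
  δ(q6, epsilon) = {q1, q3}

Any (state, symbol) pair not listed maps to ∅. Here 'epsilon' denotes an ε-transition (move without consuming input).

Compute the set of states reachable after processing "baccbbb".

{q0, q1, q2, q3, q4, q5, q6}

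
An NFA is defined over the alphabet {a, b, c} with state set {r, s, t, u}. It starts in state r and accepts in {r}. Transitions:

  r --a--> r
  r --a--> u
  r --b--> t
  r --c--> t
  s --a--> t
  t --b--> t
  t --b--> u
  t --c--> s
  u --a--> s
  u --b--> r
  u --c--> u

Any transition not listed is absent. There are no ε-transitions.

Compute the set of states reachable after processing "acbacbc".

Start in {r}.
Read 'a': r→{r, u}; now {r, u}.
Read 'c': r→{t}, u→{u}; now {t, u}.
Read 'b': t→{t, u}, u→{r}; now {r, t, u}.
Read 'a': r→{r, u}, t→∅, u→{s}; now {r, s, u}.
Read 'c': r→{t}, s→∅, u→{u}; now {t, u}.
Read 'b': t→{t, u}, u→{r}; now {r, t, u}.
Read 'c': r→{t}, t→{s}, u→{u}; now {s, t, u}.

{s, t, u}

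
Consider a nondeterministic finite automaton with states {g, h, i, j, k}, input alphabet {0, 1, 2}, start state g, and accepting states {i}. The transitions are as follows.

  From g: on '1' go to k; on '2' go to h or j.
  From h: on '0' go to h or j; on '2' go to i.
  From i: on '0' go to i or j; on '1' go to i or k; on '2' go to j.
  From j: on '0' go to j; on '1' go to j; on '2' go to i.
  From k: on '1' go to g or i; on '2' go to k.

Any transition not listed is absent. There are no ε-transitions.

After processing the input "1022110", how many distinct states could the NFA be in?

0

Start in {g}.
Read '1': {g} → {k}.
Read '0': {k} → ∅.
The set is empty and remains empty for the remaining 5 symbols.
That set has 0 states.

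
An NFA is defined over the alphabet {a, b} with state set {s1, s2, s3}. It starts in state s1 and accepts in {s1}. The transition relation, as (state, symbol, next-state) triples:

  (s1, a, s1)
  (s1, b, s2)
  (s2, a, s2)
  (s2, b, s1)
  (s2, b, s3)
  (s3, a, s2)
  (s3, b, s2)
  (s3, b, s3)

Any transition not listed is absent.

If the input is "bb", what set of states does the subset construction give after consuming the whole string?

Start in {s1}.
Read 'b': {s1} → {s2}.
Read 'b': {s2} → {s1, s3}.

{s1, s3}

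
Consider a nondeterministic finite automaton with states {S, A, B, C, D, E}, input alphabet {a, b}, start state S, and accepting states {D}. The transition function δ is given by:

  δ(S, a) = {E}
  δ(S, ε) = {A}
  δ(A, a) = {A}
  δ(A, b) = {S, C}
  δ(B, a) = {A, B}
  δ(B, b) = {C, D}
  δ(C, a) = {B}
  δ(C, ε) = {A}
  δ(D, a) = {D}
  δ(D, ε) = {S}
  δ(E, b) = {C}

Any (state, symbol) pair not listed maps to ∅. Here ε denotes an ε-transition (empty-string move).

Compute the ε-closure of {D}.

{S, A, D}

Begin with {D}.
ε-move D → S; add S.
ε-move S → A; add A.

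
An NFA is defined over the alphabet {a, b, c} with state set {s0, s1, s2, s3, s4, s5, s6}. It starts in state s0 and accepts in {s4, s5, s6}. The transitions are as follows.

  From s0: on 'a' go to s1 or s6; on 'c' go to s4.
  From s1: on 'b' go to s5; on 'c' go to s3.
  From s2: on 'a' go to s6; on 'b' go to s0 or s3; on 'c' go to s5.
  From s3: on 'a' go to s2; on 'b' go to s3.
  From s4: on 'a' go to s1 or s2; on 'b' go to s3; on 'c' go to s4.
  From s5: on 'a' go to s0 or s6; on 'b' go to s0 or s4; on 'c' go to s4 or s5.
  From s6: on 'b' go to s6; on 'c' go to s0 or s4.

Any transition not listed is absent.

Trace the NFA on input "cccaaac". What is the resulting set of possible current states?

∅

Start in {s0}.
Read 'c': {s0} → {s4}.
Read 'c': {s4} → {s4}.
Read 'c': {s4} → {s4}.
Read 'a': {s4} → {s1, s2}.
Read 'a': {s1, s2} → {s6}.
Read 'a': {s6} → ∅.
The set is empty and remains empty for the remaining 1 symbol.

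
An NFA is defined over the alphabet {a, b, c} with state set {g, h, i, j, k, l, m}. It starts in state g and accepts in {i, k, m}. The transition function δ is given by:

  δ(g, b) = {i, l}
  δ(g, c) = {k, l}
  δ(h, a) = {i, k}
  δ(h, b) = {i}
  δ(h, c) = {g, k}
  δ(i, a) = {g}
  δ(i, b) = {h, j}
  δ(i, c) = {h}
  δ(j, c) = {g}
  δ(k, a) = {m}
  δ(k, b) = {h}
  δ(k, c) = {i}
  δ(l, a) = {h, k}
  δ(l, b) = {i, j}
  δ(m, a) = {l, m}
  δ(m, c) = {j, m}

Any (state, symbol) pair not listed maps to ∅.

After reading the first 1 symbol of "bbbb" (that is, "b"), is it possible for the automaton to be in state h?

No

Start in {g}.
Read 'b': {g} → {i, l}.
State h is not in {i, l}.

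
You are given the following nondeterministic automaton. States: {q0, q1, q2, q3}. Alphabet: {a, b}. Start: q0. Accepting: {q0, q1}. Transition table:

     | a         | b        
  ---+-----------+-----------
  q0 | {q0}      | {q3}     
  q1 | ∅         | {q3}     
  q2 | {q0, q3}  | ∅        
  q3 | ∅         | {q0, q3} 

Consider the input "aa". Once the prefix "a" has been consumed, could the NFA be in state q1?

No

Start in {q0}.
Read 'a': {q0} → {q0}.
State q1 is not in {q0}.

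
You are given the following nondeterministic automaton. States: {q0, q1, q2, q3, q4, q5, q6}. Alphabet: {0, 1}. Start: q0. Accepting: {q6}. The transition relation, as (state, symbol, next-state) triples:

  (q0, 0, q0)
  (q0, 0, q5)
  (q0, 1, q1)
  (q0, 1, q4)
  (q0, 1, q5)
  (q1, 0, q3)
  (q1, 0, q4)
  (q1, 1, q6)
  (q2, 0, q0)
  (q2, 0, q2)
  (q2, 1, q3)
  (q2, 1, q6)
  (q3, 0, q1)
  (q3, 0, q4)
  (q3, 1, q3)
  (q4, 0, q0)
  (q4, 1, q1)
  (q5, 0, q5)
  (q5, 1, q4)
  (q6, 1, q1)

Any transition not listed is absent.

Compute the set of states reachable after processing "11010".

Start in {q0}.
Read '1': q0→{q1, q4, q5}; now {q1, q4, q5}.
Read '1': q1→{q6}, q4→{q1}, q5→{q4}; now {q1, q4, q6}.
Read '0': q1→{q3, q4}, q4→{q0}, q6→∅; now {q0, q3, q4}.
Read '1': q0→{q1, q4, q5}, q3→{q3}, q4→{q1}; now {q1, q3, q4, q5}.
Read '0': q1→{q3, q4}, q3→{q1, q4}, q4→{q0}, q5→{q5}; now {q0, q1, q3, q4, q5}.

{q0, q1, q3, q4, q5}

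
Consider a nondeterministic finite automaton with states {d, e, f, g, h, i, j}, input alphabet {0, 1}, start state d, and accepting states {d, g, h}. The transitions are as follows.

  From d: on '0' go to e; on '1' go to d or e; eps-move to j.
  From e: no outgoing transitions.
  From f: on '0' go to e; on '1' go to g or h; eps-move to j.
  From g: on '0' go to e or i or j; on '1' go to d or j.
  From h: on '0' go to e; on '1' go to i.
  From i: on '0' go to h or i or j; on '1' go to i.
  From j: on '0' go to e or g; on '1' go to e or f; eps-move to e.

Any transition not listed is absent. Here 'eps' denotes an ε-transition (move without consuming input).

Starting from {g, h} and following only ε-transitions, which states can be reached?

Begin with {g, h}.
No ε-moves leave this set, so the closure equals the set itself.

{g, h}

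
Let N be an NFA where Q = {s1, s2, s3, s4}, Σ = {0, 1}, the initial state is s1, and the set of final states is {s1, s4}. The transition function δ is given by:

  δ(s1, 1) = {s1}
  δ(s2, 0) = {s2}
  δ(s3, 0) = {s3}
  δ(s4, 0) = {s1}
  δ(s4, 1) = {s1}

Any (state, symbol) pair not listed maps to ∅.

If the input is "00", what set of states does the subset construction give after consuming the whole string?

Start in {s1}.
Read '0': s1→∅; now ∅.
The set is empty and remains empty for the remaining 1 symbol.

∅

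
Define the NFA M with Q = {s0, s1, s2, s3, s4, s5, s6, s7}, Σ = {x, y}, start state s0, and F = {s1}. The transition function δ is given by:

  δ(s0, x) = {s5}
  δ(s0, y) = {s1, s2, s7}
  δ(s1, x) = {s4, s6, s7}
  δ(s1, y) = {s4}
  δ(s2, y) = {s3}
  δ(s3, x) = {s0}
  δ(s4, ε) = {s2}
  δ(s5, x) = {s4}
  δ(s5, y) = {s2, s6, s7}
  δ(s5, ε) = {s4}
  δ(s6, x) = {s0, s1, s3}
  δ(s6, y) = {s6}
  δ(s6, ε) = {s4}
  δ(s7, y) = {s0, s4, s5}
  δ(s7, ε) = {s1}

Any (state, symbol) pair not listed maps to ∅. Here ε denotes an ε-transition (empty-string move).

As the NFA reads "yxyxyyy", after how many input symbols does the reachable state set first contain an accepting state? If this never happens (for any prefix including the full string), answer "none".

1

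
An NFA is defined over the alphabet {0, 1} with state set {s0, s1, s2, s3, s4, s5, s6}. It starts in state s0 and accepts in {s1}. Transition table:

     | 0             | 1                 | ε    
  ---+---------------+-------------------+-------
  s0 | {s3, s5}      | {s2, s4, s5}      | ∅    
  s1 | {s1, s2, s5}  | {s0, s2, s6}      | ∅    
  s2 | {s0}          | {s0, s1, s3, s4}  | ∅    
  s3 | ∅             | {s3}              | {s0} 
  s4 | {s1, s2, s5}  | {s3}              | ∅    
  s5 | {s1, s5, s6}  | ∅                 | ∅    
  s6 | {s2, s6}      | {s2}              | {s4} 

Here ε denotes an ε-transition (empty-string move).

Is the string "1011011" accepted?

Yes

Start in {s0}.
Read '1': {s0} → {s2, s4, s5}.
Read '0': {s2, s4, s5} → {s0, s1, s2, s4, s5, s6}.
Read '1': {s0, s1, s2, s4, s5, s6} → {s0, s1, s2, s3, s4, s5, s6}.
Read '1': {s0, s1, s2, s3, s4, s5, s6} → {s0, s1, s2, s3, s4, s5, s6}.
Read '0': {s0, s1, s2, s3, s4, s5, s6} → {s0, s1, s2, s3, s4, s5, s6}.
Read '1': {s0, s1, s2, s3, s4, s5, s6} → {s0, s1, s2, s3, s4, s5, s6}.
Read '1': {s0, s1, s2, s3, s4, s5, s6} → {s0, s1, s2, s3, s4, s5, s6}.
The final set {s0, s1, s2, s3, s4, s5, s6} contains the accepting state s1.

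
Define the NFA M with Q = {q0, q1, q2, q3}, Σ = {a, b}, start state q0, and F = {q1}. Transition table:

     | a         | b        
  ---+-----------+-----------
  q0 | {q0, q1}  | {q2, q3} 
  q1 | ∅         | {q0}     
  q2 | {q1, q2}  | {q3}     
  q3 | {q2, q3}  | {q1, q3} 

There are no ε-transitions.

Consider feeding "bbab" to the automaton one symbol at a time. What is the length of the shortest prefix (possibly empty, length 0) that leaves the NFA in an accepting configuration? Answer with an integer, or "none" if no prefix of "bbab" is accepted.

Start in {q0}.
Read 'b': q0→{q2, q3}; now {q2, q3}.
Read 'b': q2→{q3}, q3→{q1, q3}; now {q1, q3}.
None of the earlier sets intersect F, but {q1, q3} does.

2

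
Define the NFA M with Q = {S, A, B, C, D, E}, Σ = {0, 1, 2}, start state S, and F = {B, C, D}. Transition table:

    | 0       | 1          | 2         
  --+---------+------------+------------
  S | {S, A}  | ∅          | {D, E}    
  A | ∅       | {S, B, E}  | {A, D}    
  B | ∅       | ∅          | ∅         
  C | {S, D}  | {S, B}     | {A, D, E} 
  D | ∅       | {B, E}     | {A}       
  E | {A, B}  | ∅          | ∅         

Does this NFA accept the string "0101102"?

No

Start in {S}.
Read '0': S→{S, A}; now {S, A}.
Read '1': S→∅, A→{S, B, E}; now {S, B, E}.
Read '0': S→{S, A}, B→∅, E→{A, B}; now {S, A, B}.
Read '1': S→∅, A→{S, B, E}, B→∅; now {S, B, E}.
Read '1': S→∅, B→∅, E→∅; now ∅.
The set is empty and remains empty for the remaining 2 symbols.
The final set ∅ contains no accepting state.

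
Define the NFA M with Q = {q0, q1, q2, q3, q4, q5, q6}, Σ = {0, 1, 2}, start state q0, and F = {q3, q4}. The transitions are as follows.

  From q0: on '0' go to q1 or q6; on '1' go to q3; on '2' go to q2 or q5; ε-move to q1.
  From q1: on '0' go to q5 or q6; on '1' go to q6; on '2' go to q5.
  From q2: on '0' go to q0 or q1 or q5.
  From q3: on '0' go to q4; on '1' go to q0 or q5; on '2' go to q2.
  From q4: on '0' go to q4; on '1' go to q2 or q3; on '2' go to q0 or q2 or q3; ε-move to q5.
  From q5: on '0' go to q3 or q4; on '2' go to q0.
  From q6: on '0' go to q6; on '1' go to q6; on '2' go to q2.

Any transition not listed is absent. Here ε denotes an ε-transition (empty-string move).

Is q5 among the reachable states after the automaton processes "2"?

Yes

Start: ε-closure({q0}) = {q0, q1}.
Read '2': q0→{q2, q5}, q1→{q5}; now {q2, q5}.
State q5 is in {q2, q5}.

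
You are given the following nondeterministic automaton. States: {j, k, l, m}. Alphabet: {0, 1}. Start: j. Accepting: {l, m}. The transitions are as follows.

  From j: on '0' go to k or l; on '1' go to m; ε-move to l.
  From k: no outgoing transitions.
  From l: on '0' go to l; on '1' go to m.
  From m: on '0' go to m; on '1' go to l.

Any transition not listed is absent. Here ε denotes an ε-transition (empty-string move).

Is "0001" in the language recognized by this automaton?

Start: ε-closure({j}) = {j, l}.
Read '0': j→{k, l}, l→{l}; now {k, l}.
Read '0': k→∅, l→{l}; now {l}.
Read '0': l→{l}; now {l}.
Read '1': l→{m}; now {m}.
The final set {m} contains the accepting state m.

Yes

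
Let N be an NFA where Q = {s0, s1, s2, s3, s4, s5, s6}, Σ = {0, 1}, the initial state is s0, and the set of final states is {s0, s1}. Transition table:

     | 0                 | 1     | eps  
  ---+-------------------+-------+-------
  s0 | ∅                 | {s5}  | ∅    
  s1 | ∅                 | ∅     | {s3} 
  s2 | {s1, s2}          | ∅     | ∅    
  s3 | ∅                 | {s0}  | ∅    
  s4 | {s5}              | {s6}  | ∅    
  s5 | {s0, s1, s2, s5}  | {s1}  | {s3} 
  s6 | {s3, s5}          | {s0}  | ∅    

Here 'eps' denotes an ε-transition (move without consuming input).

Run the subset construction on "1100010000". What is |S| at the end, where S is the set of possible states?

Start in {s0}.
Read '1': {s0} → {s3, s5}.
Read '1': {s3, s5} → {s0, s1, s3}.
Read '0': {s0, s1, s3} → ∅.
The set is empty and remains empty for the remaining 7 symbols.
That set has 0 states.

0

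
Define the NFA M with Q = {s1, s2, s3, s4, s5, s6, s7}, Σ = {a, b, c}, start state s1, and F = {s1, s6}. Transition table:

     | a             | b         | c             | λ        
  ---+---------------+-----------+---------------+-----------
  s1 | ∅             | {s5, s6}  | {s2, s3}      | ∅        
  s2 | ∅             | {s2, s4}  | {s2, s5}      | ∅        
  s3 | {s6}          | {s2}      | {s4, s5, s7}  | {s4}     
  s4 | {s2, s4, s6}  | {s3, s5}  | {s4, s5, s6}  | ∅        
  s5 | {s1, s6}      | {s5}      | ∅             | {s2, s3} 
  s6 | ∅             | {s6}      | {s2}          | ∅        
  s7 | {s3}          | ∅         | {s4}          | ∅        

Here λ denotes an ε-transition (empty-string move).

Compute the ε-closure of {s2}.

{s2}

Begin with {s2}.
No ε-moves leave this set, so the closure equals the set itself.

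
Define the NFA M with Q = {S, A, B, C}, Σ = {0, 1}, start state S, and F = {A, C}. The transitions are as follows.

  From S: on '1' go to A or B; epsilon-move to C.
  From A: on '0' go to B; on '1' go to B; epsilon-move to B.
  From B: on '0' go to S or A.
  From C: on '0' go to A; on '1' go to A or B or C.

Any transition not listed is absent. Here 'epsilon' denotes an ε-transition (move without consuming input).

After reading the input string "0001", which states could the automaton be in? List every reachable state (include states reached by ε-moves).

{A, B, C}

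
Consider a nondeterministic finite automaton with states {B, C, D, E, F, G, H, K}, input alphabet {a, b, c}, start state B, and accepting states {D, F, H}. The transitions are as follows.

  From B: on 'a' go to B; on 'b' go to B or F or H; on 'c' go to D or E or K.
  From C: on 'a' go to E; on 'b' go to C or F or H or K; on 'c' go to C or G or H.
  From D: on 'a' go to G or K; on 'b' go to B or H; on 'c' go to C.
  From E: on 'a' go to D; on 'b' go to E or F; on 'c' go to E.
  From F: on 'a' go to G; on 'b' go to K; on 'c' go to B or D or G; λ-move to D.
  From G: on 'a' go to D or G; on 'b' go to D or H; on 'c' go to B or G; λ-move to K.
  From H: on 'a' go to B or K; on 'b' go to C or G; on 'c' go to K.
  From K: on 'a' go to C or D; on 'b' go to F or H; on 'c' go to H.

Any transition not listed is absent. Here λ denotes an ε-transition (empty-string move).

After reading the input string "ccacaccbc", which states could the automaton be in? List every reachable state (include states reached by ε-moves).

Start in {B}.
Read 'c': {B} → {D, E, K}.
Read 'c': {D, E, K} → {C, E, H}.
Read 'a': {C, E, H} → {B, D, E, K}.
Read 'c': {B, D, E, K} → {C, D, E, H, K}.
Read 'a': {C, D, E, H, K} → {B, C, D, E, G, K}.
Read 'c': {B, C, D, E, G, K} → {B, C, D, E, G, H, K}.
Read 'c': {B, C, D, E, G, H, K} → {B, C, D, E, G, H, K}.
Read 'b': {B, C, D, E, G, H, K} → {B, C, D, E, F, G, H, K}.
Read 'c': {B, C, D, E, F, G, H, K} → {B, C, D, E, G, H, K}.

{B, C, D, E, G, H, K}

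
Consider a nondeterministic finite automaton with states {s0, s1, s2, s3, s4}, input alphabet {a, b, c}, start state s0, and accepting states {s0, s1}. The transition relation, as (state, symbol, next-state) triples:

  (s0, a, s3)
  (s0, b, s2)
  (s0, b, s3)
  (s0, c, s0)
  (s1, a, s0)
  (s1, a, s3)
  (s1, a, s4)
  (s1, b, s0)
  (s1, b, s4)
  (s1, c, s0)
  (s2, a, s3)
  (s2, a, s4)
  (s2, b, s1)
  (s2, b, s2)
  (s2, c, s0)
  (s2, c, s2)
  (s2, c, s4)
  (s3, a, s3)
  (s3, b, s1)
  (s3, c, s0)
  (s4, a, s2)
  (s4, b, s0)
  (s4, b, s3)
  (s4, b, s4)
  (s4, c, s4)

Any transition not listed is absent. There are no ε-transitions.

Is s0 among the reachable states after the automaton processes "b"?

No

Start in {s0}.
Read 'b': s0→{s2, s3}; now {s2, s3}.
State s0 is not in {s2, s3}.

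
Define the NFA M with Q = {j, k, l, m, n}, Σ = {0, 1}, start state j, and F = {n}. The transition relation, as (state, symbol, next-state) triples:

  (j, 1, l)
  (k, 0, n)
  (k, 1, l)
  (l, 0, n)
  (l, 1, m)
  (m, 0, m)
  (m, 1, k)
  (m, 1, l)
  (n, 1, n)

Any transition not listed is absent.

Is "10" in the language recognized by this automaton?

Start in {j}.
Read '1': {j} → {l}.
Read '0': {l} → {n}.
The final set {n} contains the accepting state n.

Yes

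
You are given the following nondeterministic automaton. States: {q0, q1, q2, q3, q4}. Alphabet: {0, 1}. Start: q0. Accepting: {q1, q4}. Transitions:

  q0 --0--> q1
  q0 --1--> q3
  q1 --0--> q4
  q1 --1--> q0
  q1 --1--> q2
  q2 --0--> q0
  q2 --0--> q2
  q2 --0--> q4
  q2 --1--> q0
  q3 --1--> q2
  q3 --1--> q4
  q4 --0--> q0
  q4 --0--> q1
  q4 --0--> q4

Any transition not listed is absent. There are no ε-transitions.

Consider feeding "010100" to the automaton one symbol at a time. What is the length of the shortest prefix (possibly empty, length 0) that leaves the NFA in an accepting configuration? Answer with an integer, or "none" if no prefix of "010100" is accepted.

Start in {q0}.
Read '0': {q0} → {q1}.
None of the earlier sets intersect F, but {q1} does.

1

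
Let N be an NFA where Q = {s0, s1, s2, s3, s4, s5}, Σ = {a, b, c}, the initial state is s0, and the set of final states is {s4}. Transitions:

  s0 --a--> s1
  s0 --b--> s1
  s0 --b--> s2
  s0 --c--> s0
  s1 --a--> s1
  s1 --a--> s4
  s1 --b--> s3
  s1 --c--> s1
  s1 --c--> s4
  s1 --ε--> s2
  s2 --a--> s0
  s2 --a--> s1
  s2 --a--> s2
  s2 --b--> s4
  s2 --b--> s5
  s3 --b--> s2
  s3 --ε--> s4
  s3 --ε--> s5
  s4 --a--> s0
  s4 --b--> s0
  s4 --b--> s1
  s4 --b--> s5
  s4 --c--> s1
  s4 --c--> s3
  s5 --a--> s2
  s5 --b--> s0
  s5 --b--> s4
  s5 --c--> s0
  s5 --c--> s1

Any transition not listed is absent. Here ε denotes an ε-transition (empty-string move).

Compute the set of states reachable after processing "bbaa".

{s0, s1, s2}

Start in {s0}.
Read 'b': s0→{s1, s2}; now {s1, s2}.
Read 'b': s1→{s3}, s2→{s4, s5}; now {s3, s4, s5}.
Read 'a': s3→∅, s4→{s0}, s5→{s2}; now {s0, s2}.
Read 'a': s0→{s1}, s2→{s0, s1, s2}; now {s0, s1, s2}.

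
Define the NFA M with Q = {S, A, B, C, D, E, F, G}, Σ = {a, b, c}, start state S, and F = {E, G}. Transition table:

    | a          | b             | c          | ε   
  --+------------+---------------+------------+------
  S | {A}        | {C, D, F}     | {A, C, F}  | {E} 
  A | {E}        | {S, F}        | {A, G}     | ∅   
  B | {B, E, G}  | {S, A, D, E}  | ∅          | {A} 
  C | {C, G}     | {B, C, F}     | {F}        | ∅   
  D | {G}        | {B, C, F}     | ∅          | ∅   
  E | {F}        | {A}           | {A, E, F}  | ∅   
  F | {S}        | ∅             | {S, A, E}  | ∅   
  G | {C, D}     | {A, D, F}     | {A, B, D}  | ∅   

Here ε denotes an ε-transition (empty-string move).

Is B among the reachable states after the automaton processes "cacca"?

No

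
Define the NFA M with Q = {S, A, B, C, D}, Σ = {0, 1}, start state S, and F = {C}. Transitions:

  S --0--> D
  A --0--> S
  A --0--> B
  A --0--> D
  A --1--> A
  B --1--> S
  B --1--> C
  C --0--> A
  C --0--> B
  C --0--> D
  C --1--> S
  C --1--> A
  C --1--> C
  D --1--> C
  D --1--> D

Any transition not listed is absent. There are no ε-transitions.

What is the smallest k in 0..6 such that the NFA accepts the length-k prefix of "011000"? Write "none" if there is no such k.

2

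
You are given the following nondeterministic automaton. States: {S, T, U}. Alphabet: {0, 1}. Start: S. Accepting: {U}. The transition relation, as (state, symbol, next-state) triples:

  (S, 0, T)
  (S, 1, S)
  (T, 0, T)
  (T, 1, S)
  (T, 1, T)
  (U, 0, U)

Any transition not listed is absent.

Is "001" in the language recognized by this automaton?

Start in {S}.
Read '0': {S} → {T}.
Read '0': {T} → {T}.
Read '1': {T} → {S, T}.
The final set {S, T} contains no accepting state.

No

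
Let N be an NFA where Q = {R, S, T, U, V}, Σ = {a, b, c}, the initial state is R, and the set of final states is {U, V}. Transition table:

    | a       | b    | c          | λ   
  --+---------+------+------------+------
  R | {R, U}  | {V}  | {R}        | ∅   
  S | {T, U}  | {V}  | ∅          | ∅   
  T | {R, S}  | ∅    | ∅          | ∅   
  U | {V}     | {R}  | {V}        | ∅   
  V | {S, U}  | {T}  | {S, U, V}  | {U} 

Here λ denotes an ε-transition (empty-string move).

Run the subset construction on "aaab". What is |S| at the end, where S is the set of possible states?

Start in {R}.
Read 'a': {R} → {R, U}.
Read 'a': {R, U} → {R, U, V}.
Read 'a': {R, U, V} → {R, S, U, V}.
Read 'b': {R, S, U, V} → {R, T, U, V}.
That set has 4 states.

4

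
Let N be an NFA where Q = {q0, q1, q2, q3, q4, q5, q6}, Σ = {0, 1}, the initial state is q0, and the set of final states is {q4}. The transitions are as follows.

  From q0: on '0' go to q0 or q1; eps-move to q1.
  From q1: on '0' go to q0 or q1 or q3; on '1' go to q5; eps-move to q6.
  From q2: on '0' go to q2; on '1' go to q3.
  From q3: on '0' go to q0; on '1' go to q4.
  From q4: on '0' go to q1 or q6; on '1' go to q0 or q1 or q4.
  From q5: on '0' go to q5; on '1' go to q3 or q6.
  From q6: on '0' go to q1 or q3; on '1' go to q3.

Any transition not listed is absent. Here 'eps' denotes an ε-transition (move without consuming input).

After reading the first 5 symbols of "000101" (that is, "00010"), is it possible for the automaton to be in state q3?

No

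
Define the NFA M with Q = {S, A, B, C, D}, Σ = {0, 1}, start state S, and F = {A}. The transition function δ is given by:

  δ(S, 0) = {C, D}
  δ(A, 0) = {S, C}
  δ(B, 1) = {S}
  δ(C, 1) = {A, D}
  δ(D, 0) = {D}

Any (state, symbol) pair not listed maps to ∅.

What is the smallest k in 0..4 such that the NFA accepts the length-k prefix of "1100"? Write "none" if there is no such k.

none

Start in {S}.
Read '1': S→∅; now ∅.
The set is empty and remains empty for the remaining 3 symbols.
No reachable set along the way intersects F.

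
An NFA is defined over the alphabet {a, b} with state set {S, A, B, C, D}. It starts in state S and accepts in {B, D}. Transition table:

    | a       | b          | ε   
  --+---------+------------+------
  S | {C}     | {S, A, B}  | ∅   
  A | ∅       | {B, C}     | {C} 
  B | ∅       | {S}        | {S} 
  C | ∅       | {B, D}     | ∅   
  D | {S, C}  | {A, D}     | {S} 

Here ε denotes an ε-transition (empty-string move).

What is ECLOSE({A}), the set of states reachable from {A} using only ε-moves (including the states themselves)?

{A, C}

Begin with {A}.
ε-move A → C; add C.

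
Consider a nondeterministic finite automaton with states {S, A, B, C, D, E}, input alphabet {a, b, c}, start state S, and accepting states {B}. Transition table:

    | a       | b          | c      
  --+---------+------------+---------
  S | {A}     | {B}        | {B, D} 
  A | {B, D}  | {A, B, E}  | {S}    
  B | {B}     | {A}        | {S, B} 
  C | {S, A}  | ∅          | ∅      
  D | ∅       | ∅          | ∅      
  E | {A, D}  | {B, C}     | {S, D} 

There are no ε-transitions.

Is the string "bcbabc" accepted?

No

Start in {S}.
Read 'b': {S} → {B}.
Read 'c': {B} → {S, B}.
Read 'b': {S, B} → {A, B}.
Read 'a': {A, B} → {B, D}.
Read 'b': {B, D} → {A}.
Read 'c': {A} → {S}.
The final set {S} contains no accepting state.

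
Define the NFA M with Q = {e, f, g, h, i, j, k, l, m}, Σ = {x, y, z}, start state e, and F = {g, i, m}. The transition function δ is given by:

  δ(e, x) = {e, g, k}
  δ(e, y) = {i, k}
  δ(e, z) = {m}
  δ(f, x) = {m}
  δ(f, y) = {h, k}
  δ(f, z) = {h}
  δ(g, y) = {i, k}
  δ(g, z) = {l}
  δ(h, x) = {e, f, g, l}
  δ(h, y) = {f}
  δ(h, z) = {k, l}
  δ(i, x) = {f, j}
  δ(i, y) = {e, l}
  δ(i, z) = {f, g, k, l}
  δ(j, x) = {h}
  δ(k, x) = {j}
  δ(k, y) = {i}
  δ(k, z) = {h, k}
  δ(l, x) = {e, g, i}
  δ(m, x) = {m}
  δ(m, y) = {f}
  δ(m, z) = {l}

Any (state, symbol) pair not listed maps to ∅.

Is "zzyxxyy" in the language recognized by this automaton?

Start in {e}.
Read 'z': e→{m}; now {m}.
Read 'z': m→{l}; now {l}.
Read 'y': l→∅; now ∅.
The set is empty and remains empty for the remaining 4 symbols.
The final set ∅ contains no accepting state.

No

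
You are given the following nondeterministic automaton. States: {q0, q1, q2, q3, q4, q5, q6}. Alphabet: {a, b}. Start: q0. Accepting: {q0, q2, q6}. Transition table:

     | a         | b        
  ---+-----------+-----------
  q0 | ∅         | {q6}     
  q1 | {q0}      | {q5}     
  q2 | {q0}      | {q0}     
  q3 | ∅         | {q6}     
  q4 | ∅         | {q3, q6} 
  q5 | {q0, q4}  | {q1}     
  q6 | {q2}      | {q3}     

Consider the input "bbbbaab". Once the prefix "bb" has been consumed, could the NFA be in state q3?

Start in {q0}.
Read 'b': {q0} → {q6}.
Read 'b': {q6} → {q3}.
State q3 is in {q3}.

Yes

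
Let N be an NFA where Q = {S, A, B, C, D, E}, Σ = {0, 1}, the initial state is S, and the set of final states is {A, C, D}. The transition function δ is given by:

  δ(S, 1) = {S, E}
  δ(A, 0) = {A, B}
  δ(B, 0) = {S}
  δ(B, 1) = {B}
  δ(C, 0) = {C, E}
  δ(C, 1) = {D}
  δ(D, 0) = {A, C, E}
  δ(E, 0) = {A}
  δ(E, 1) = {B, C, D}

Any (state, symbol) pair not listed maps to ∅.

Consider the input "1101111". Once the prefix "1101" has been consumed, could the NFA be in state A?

No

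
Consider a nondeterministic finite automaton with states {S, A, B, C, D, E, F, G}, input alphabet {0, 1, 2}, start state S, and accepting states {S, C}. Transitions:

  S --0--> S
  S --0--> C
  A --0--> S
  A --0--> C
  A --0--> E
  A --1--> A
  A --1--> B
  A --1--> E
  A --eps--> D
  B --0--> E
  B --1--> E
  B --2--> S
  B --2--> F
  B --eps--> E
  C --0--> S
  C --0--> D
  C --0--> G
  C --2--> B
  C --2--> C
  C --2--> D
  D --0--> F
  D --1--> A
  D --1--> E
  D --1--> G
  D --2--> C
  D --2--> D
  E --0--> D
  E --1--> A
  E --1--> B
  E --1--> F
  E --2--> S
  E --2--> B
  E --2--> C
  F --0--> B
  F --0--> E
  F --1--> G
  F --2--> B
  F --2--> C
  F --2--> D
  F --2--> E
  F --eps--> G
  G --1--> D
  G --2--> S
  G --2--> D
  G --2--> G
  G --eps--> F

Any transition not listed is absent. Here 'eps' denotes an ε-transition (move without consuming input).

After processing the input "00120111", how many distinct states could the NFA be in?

Start in {S}.
Read '0': {S} → {S, C}.
Read '0': {S, C} → {S, C, D, F, G}.
Read '1': {S, C, D, F, G} → {A, D, E, F, G}.
Read '2': {A, D, E, F, G} → {S, B, C, D, E, F, G}.
Read '0': {S, B, C, D, E, F, G} → {S, B, C, D, E, F, G}.
Read '1': {S, B, C, D, E, F, G} → {A, B, D, E, F, G}.
Read '1': {A, B, D, E, F, G} → {A, B, D, E, F, G}.
Read '1': {A, B, D, E, F, G} → {A, B, D, E, F, G}.
That set has 6 states.

6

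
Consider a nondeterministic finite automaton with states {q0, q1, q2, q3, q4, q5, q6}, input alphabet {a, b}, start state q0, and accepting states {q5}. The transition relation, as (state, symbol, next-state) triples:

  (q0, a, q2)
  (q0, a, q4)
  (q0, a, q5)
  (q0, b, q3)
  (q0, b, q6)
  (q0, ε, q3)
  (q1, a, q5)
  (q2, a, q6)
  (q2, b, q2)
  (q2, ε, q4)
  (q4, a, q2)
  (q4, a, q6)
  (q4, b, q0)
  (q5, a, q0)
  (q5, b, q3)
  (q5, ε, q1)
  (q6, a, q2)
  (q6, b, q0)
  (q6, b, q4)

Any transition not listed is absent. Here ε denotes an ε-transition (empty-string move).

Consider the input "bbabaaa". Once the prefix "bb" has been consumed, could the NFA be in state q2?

No

Start: ε-closure({q0}) = {q0, q3}.
Read 'b': q0→{q3, q6}, q3→∅; now {q3, q6}.
Read 'b': q3→∅, q6→{q0, q4}; union {q0, q4}; ε-closure = {q0, q3, q4}.
State q2 is not in {q0, q3, q4}.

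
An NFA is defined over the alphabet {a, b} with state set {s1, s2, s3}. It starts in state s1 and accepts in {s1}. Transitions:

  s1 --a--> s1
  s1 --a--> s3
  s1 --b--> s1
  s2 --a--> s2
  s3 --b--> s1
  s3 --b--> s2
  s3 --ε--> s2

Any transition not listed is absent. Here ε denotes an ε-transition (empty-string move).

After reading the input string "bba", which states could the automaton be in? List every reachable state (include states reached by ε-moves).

{s1, s2, s3}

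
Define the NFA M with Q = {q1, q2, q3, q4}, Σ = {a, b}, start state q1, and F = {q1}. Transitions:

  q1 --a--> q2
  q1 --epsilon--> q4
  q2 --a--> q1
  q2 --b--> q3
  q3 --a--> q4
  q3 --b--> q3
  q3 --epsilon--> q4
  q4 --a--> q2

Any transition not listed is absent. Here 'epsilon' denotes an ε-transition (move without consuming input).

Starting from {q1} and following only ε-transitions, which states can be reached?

{q1, q4}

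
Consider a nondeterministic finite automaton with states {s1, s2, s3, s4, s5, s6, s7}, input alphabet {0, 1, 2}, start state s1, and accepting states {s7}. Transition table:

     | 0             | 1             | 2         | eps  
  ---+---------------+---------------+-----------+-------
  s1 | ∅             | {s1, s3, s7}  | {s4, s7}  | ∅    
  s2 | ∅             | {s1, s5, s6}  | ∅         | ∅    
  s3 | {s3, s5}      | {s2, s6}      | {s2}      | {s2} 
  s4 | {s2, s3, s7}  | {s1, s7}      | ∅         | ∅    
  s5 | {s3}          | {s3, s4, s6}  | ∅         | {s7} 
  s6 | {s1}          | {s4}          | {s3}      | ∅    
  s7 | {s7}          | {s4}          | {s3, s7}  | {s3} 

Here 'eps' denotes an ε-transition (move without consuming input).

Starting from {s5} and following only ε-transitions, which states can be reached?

Begin with {s5}.
ε-move s5 → s7; add s7.
ε-move s7 → s3; add s3.
ε-move s3 → s2; add s2.

{s2, s3, s5, s7}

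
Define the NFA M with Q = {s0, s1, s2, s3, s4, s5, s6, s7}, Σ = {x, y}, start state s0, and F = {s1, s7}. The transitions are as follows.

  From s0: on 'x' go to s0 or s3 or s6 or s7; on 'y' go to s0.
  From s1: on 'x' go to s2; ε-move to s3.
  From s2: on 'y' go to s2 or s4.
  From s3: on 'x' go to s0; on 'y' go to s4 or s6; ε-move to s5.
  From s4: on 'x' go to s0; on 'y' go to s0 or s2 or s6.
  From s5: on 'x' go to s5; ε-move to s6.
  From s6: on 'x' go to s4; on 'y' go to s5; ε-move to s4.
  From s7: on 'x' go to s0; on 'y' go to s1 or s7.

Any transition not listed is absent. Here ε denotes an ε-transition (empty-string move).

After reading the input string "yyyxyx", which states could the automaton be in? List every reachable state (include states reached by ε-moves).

{s0, s2, s3, s4, s5, s6, s7}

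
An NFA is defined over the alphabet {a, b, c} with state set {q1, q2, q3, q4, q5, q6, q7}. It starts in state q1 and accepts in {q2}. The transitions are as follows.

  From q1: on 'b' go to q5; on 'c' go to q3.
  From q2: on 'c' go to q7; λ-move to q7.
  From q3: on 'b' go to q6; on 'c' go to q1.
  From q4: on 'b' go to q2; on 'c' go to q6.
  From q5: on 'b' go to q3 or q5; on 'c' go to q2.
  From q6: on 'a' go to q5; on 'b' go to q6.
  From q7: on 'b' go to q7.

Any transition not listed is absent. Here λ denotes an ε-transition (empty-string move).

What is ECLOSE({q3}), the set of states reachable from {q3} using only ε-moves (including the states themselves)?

Begin with {q3}.
No ε-moves leave this set, so the closure equals the set itself.

{q3}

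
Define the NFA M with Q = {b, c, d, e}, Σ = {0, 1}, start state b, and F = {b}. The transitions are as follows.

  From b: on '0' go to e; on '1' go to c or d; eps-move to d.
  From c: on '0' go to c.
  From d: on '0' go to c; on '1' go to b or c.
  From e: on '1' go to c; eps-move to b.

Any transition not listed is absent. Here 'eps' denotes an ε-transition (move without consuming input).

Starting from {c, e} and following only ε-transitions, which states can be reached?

{b, c, d, e}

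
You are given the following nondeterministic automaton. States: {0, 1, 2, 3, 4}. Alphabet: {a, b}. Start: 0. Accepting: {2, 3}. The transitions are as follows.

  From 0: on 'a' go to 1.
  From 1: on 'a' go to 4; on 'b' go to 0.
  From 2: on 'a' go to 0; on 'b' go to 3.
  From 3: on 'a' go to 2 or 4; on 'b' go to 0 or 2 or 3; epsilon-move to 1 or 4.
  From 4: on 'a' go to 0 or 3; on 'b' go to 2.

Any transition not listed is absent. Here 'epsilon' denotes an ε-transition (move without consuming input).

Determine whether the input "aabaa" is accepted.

No

Start in {0}.
Read 'a': 0→{1}; now {1}.
Read 'a': 1→{4}; now {4}.
Read 'b': 4→{2}; now {2}.
Read 'a': 2→{0}; now {0}.
Read 'a': 0→{1}; now {1}.
The final set {1} contains no accepting state.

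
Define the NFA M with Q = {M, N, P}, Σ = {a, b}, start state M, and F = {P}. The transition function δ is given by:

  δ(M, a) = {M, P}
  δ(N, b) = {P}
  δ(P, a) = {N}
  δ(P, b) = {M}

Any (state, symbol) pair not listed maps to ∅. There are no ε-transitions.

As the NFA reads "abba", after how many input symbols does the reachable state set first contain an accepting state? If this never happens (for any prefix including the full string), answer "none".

1

Start in {M}.
Read 'a': {M} → {M, P}.
None of the earlier sets intersect F, but {M, P} does.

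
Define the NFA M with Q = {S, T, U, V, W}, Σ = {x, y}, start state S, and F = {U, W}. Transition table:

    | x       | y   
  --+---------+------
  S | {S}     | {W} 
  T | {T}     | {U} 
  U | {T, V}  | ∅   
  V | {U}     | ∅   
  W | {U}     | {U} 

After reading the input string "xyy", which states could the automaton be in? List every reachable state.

Start in {S}.
Read 'x': {S} → {S}.
Read 'y': {S} → {W}.
Read 'y': {W} → {U}.

{U}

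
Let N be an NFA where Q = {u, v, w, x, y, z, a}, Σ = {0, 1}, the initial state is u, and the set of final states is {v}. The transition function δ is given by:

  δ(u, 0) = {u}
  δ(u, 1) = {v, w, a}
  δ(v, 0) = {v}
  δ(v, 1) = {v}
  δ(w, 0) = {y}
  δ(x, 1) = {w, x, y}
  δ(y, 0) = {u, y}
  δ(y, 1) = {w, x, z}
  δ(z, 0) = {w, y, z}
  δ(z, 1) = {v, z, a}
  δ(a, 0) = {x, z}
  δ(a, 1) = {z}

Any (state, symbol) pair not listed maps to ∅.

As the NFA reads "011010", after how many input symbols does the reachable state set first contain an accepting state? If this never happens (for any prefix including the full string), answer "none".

Start in {u}.
Read '0': u→{u}; now {u}.
Read '1': u→{v, w, a}; now {v, w, a}.
None of the earlier sets intersect F, but {v, w, a} does.

2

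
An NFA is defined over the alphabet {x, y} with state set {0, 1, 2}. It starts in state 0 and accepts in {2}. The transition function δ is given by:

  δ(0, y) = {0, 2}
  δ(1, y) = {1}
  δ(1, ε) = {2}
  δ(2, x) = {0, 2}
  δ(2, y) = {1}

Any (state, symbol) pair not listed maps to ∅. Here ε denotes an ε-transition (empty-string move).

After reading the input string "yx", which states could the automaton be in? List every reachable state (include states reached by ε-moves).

Start in {0}.
Read 'y': 0→{0, 2}; now {0, 2}.
Read 'x': 0→∅, 2→{0, 2}; now {0, 2}.

{0, 2}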